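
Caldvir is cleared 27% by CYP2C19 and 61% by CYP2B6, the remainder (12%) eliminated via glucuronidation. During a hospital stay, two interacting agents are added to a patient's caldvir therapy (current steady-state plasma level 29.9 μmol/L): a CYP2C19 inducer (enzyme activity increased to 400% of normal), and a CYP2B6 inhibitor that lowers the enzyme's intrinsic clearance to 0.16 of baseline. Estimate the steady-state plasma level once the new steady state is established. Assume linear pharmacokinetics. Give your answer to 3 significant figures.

The CYP2C19 pathway (27% of clearance) increases to 4× activity: 0.27 × 4 = 1.08.
The CYP2B6 pathway (61% of clearance) drops to 0.16× activity: 0.61 × 0.16 = 0.0976.
Non-CYP routes (12%) are unchanged.
Relative clearance = 1.08 + 0.0976 + 0.12 = 1.2976.
New steady-state plasma level = 29.9 / 1.2976 = 23.0 μmol/L (concentration scales inversely with clearance).

23.0 μmol/L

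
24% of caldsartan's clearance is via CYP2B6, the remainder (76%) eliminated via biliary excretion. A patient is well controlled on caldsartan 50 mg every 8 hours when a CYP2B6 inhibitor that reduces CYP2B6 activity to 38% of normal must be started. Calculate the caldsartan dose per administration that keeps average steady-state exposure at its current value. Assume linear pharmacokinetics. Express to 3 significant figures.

42.6 mg

The CYP2B6 pathway (24% of clearance) is reduced to 0.38× activity: 0.24 × 0.38 = 0.0912.
The remaining 76% of clearance is unaffected.
Relative clearance = 0.0912 + 0.76 = 0.8512.
Exposure is unchanged when dose changes in proportion to clearance. New dose = 50 mg × 0.8512 = 42.6 mg.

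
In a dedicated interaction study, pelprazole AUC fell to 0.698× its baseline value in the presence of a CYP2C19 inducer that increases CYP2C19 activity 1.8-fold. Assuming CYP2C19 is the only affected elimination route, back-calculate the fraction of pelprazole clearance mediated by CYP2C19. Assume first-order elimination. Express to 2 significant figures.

Let x = fm,CYP2C19. Because AUC ∝ 1/CL, relative clearance rose to 1/0.698 = 1.433.
Setting x·1.8 + (1 − x) = 1.433 and solving: x = (1.433 − 1)/(1.8 − 1) = 0.54.

0.54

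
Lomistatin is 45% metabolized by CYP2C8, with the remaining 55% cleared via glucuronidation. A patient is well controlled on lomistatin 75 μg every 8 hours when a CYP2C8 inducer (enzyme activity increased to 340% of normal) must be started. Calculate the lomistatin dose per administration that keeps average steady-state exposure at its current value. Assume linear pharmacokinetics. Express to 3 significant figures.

CYP2C8: 0.45 × 3.4 = 1.53
Other: 0.55 (unchanged)
Relative clearance = 1.53 + 0.55 = 2.08.
Css,avg = (dose rate)/CL, so holding Css fixed requires dose ∝ CL: 75 × 2.08 = 156 μg.

156 μg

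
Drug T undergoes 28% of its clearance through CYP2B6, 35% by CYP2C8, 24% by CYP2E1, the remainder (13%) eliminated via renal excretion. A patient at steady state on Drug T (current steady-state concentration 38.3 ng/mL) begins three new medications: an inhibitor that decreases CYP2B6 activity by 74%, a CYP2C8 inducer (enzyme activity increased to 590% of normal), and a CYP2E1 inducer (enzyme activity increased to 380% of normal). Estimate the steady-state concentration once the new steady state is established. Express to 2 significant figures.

12 ng/mL

CYP2B6: 0.28 × 0.26 = 0.0728
CYP2C8: 0.35 × 5.9 = 2.065
CYP2E1: 0.24 × 3.8 = 0.912
Other: 0.13 (unchanged)
CL_new/CL_old = 0.0728 + 2.065 + 0.912 + 0.13 = 3.1798.
Steady-state concentration ∝ 1/CL: new value = 38.3 / 3.1798 = 12 ng/mL.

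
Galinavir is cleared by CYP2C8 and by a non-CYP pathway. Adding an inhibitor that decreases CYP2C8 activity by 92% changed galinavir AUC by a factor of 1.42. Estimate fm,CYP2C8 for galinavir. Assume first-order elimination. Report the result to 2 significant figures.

Let x = fm,CYP2C8. Because AUC ∝ 1/CL, relative clearance fell to 1/1.42 = 0.7042.
Setting x·0.08 + (1 − x) = 0.7042 and solving: x = (0.7042 − 1)/(0.08 − 1) = 0.32.

0.32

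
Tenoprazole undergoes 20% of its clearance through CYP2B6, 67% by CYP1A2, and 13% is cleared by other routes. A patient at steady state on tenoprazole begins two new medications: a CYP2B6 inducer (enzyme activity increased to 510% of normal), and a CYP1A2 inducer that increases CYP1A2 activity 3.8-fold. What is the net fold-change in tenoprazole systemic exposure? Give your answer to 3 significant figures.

0.271

CYP2B6: 0.2 × 5.1 = 1.02
CYP1A2: 0.67 × 3.8 = 2.546
Other: 0.13 (unchanged)
CL_new/CL_old = 1.02 + 2.546 + 0.13 = 3.696.
Net systemic exposure ratio = 1 / 3.696 = 0.271.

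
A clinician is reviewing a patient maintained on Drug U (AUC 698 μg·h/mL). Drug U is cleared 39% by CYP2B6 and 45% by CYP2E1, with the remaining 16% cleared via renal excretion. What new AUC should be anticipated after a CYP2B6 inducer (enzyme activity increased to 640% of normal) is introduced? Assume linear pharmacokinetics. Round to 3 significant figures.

225 μg·h/mL

CYP2B6: 0.39 × 6.4 = 2.496
CYP2E1: 0.45 (unchanged)
Other: 0.16 (unchanged)
Relative clearance = 2.496 + 0.45 + 0.16 = 3.106.
AUC ∝ 1/CL, so new value = 698 / 3.106 = 225 μg·h/mL.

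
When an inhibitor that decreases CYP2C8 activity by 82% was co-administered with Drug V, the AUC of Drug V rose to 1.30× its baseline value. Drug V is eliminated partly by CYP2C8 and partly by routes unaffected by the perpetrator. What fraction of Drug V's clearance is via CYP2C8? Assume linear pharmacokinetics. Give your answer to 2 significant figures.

Call the CYP2C8 fraction fm. After the interaction, CL_new/CL_old = fm × 0.18 + (1 − fm).
AUC ratio = 1 / (new CL fraction), so new CL fraction = 1 / 1.30 = 0.7692.
fm × 0.18 + 1 − fm = 0.7692  ⇒  fm × (0.18 − 1) = −0.2308  ⇒  fm = 0.28.

0.28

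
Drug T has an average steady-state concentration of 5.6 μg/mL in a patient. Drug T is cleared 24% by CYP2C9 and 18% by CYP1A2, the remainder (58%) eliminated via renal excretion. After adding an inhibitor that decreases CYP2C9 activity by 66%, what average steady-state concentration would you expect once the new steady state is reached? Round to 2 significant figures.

The CYP2C9 pathway (24% of clearance) drops to 0.34× activity: 0.24 × 0.34 = 0.0816.
CYP1A2 (18%) and the residual 58% are unaffected.
New clearance relative to baseline: 0.0816 + 0.18 + 0.58 = 0.8416.
Average steady-state concentration ∝ 1/CL, so new value = 5.6 / 0.8416 = 6.7 μg/mL.

6.7 μg/mL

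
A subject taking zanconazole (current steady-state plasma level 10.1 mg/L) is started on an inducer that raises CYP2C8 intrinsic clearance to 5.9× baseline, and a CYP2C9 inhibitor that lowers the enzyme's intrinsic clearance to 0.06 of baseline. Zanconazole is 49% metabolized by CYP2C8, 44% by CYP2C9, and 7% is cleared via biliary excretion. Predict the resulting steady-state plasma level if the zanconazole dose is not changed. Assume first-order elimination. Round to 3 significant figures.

3.38 mg/L

The CYP2C8 pathway (49% of clearance) is boosted to 5.9× activity: 0.49 × 5.9 = 2.891.
The CYP2C9 pathway (44% of clearance) falls to 0.06× activity: 0.44 × 0.06 = 0.0264.
The remaining 7% of clearance is unaffected.
Relative clearance = 2.891 + 0.0264 + 0.07 = 2.9874.
Steady-state plasma level ∝ 1/CL: new value = 10.1 / 2.9874 = 3.38 mg/L.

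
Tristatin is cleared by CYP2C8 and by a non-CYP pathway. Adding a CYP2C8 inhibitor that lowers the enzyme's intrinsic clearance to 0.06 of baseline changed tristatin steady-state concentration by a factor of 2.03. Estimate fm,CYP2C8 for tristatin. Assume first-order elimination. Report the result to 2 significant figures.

Let fm be the CYP2C8 fraction. New clearance relative to baseline = fm × 0.06 + (1 − fm).
Steady-state concentration ratio = 1 / (new CL fraction), so new CL fraction = 1 / 2.03 = 0.4926.
fm × 0.06 + 1 − fm = 0.4926  ⇒  fm × (0.06 − 1) = −0.5074  ⇒  fm = 0.54.

0.54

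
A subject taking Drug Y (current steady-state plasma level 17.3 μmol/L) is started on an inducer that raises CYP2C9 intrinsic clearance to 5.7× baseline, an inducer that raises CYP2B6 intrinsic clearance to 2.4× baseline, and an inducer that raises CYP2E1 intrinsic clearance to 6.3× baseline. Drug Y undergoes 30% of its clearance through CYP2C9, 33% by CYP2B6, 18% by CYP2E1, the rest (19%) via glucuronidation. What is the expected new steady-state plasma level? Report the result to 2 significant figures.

The CYP2C9 pathway (30% of clearance) increases to 5.7× activity: 0.3 × 5.7 = 1.71.
The CYP2B6 pathway (33% of clearance) rises to 2.4× activity: 0.33 × 2.4 = 0.792.
The CYP2E1 pathway (18% of clearance) rises to 6.3× activity: 0.18 × 6.3 = 1.134.
The remaining 19% of clearance is unaffected.
Relative clearance = 1.71 + 0.792 + 1.134 + 0.19 = 3.826.
Dividing the baseline by the relative clearance: 17.3 / 3.826 = 4.5 μmol/L.

4.5 μmol/L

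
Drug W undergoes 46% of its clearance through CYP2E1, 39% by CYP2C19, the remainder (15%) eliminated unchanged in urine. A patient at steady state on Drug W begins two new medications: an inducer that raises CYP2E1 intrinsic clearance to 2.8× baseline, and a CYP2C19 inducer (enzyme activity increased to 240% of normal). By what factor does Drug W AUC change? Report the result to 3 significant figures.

0.421

The CYP2E1 pathway (46% of clearance) is boosted to 2.8× activity: 0.46 × 2.8 = 1.288.
The CYP2C19 pathway (39% of clearance) increases to 2.4× activity: 0.39 × 2.4 = 0.936.
Non-CYP routes (15%) are unchanged.
Relative clearance = 1.288 + 0.936 + 0.15 = 2.374.
Because AUC varies inversely with clearance, the combined effect is 1 / 2.374 = 0.421.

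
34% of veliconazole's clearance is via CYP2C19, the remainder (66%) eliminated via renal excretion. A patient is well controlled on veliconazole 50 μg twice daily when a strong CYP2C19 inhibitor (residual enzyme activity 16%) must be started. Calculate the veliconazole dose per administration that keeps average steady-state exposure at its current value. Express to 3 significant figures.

The CYP2C19 pathway (34% of clearance) drops to 0.16× activity: 0.34 × 0.16 = 0.0544.
Non-CYP routes (66%) are unchanged.
CL_new/CL_old = 0.0544 + 0.66 = 0.7144.
To maintain the same steady-state level, dose must scale with clearance: new dose = 50 × 0.7144 = 35.7 μg.

35.7 μg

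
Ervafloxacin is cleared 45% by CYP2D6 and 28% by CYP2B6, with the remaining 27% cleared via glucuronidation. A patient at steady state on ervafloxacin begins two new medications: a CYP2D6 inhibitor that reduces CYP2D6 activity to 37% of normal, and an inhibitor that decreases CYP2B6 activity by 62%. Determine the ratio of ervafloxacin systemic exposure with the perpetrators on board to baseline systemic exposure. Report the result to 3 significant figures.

1.84

CYP2D6: 0.45 × 0.37 = 0.1665
CYP2B6: 0.28 × 0.38 = 0.1064
Other: 0.27 (unchanged)
New clearance relative to baseline: 0.1665 + 0.1064 + 0.27 = 0.5429.
Net systemic exposure ratio = 1 / 0.5429 = 1.84.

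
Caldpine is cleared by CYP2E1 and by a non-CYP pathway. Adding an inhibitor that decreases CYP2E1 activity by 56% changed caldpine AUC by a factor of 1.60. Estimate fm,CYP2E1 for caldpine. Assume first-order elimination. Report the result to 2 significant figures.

0.67

CL'/CL = 1 / 1.60 = 0.625
0.44·fm + (1 − fm) = 0.625
fm = (0.625 − 1) / (0.44 − 1) = 0.67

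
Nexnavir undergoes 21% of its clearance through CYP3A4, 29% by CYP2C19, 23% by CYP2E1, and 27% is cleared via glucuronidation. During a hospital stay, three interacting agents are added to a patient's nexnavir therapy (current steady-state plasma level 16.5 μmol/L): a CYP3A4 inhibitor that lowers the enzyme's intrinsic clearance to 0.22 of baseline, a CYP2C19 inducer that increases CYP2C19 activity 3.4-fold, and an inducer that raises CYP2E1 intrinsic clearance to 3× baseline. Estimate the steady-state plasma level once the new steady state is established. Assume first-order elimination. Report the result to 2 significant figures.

8.3 μmol/L

CYP3A4: 0.21 × 0.22 = 0.0462
CYP2C19: 0.29 × 3.4 = 0.986
CYP2E1: 0.23 × 3 = 0.69
Other: 0.27 (unchanged)
New clearance relative to baseline: 0.0462 + 0.986 + 0.69 + 0.27 = 1.9922.
Steady-state plasma level ∝ 1/CL: new value = 16.5 / 1.9922 = 8.3 μmol/L.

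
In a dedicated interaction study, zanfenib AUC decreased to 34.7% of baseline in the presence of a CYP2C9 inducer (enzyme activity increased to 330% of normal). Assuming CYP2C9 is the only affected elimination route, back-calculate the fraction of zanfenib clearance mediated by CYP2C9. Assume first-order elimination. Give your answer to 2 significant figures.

CL'/CL = 1 / 0.347 = 2.882
3.3·fm + (1 − fm) = 2.882
fm = (2.882 − 1) / (3.3 − 1) = 0.82

0.82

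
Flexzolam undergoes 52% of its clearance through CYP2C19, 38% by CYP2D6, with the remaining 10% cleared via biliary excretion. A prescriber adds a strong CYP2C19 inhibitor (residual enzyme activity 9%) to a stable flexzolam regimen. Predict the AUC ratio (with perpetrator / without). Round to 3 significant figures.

1.90

CYP2C19: 0.52 × 0.09 = 0.0468
CYP2D6: 0.38 (unchanged)
Other: 0.1 (unchanged)
New clearance relative to baseline: 0.0468 + 0.38 + 0.1 = 0.5268.
AUC ratio = CL_old/CL_new = 1 / 0.5268 = 1.90.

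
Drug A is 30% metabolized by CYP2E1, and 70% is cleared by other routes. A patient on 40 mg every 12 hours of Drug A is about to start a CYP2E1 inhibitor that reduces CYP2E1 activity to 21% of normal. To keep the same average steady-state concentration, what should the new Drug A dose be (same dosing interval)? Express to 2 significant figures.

31 mg

The CYP2E1 pathway (30% of clearance) falls to 0.21× activity: 0.3 × 0.21 = 0.063.
The remaining 70% of clearance is unaffected.
Relative clearance = 0.063 + 0.7 = 0.763.
To maintain the same steady-state level, dose must scale with clearance: new dose = 40 × 0.763 = 31 mg.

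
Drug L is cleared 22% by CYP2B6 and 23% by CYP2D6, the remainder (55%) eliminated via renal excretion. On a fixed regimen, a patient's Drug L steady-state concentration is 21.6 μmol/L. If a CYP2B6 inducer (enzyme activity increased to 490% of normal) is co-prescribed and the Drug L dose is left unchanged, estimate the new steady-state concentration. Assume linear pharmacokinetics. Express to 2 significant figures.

The CYP2B6 pathway (22% of clearance) is boosted to 4.9× activity: 0.22 × 4.9 = 1.078.
CYP2D6 (23%) and the residual 55% are unaffected.
Relative clearance = 1.078 + 0.23 + 0.55 = 1.858.
Steady-state concentration ∝ 1/CL, so new value = 21.6 / 1.858 = 12 μmol/L.

12 μmol/L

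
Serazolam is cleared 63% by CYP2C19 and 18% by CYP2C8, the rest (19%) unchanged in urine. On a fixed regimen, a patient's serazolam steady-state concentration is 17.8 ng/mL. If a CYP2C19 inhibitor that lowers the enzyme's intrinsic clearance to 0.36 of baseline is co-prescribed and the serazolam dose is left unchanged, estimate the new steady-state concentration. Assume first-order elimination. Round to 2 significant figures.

The CYP2C19 pathway (63% of clearance) drops to 0.36× activity: 0.63 × 0.36 = 0.2268.
CYP2C8 (18%) and the residual 19% are unaffected.
New clearance relative to baseline: 0.2268 + 0.18 + 0.19 = 0.5968.
New steady-state concentration = baseline ÷ relative clearance = 17.8 / 0.5968 = 30 ng/mL.

30 ng/mL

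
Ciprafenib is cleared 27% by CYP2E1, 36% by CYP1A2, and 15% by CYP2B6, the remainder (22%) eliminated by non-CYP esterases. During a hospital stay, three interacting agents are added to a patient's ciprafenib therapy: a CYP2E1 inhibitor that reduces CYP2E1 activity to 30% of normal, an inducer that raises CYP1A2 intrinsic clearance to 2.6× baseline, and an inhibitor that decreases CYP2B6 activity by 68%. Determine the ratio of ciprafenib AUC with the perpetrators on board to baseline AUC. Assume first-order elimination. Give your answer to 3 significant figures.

0.778

The CYP2E1 pathway (27% of clearance) is reduced to 0.3× activity: 0.27 × 0.3 = 0.081.
The CYP1A2 pathway (36% of clearance) rises to 2.6× activity: 0.36 × 2.6 = 0.936.
The CYP2B6 pathway (15% of clearance) is reduced to 0.32× activity: 0.15 × 0.32 = 0.048.
The remaining 22% of clearance is unaffected.
Relative clearance = 0.081 + 0.936 + 0.048 + 0.22 = 1.285.
AUC ∝ 1/CL: fold-change = 1 / 1.285 = 0.778.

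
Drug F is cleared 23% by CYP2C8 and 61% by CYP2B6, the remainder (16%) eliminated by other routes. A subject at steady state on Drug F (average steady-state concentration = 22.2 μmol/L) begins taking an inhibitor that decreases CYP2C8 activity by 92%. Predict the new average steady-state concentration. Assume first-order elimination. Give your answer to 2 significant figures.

28 μmol/L

The CYP2C8 pathway (23% of clearance) is reduced to 0.08× activity: 0.23 × 0.08 = 0.0184.
CYP2B6 (61%) and the residual 16% are unaffected.
Relative clearance = 0.0184 + 0.61 + 0.16 = 0.7884.
With dosing unchanged, average steady-state concentration scales as 1/CL: 22.2 / 0.7884 = 28 μmol/L.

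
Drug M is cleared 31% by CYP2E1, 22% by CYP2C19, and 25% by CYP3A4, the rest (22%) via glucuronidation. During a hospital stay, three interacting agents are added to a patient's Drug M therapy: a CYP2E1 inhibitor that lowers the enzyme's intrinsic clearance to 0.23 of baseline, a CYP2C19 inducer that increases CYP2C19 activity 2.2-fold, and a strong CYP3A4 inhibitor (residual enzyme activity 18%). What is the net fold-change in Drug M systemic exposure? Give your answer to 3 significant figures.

1.22

The CYP2E1 pathway (31% of clearance) falls to 0.23× activity: 0.31 × 0.23 = 0.0713.
The CYP2C19 pathway (22% of clearance) rises to 2.2× activity: 0.22 × 2.2 = 0.484.
The CYP3A4 pathway (25% of clearance) is reduced to 0.18× activity: 0.25 × 0.18 = 0.045.
The remaining 22% of clearance is unaffected.
CL_new/CL_old = 0.0713 + 0.484 + 0.045 + 0.22 = 0.8203.
Net systemic exposure ratio = 1 / 0.8203 = 1.22.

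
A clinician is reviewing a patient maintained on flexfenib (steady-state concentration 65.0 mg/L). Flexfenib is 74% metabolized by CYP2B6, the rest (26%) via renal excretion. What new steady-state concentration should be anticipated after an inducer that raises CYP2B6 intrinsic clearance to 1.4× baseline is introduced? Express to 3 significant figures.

50.2 mg/L

The CYP2B6 pathway (74% of clearance) rises to 1.4× activity: 0.74 × 1.4 = 1.036.
Non-CYP routes (26%) are unchanged.
New clearance relative to baseline: 1.036 + 0.26 = 1.296.
Steady-state concentration ∝ 1/CL, so new value = 65.0 / 1.296 = 50.2 mg/L.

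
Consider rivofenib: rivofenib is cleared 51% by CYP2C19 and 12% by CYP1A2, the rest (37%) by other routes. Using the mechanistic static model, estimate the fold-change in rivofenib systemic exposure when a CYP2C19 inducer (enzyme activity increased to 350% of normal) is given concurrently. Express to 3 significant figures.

CYP2C19: 0.51 × 3.5 = 1.785
CYP1A2: 0.12 (unchanged)
Other: 0.37 (unchanged)
New clearance relative to baseline: 1.785 + 0.12 + 0.37 = 2.275.
Since systemic exposure ∝ 1/CL, the ratio is 1 / 2.275 = 0.440.

0.440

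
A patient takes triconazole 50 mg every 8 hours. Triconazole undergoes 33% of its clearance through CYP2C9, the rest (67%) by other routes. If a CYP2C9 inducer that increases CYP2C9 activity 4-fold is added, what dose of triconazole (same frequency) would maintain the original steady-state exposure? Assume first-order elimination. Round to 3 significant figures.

The CYP2C9 pathway (33% of clearance) rises to 4× activity: 0.33 × 4 = 1.32.
Non-CYP routes (67%) are unchanged.
New clearance relative to baseline: 1.32 + 0.67 = 1.99.
Css,avg = (dose rate)/CL, so holding Css fixed requires dose ∝ CL: 50 × 1.99 = 99.5 mg.

99.5 mg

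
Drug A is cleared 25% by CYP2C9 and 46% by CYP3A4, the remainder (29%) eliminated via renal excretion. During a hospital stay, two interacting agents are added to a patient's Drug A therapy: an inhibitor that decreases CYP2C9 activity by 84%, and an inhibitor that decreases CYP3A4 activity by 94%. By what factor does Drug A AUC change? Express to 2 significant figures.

2.8

The CYP2C9 pathway (25% of clearance) falls to 0.16× activity: 0.25 × 0.16 = 0.04.
The CYP3A4 pathway (46% of clearance) falls to 0.06× activity: 0.46 × 0.06 = 0.0276.
The remaining 29% of clearance is unaffected.
New clearance relative to baseline: 0.04 + 0.0276 + 0.29 = 0.3576.
Because AUC varies inversely with clearance, the combined effect is 1 / 0.3576 = 2.8.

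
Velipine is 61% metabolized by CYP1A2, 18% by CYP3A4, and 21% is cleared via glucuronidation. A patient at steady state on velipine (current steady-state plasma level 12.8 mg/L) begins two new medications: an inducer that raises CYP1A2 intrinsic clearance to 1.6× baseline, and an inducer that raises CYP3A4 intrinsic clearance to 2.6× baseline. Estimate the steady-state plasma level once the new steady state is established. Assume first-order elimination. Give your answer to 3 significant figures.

7.74 mg/L

The CYP1A2 pathway (61% of clearance) is boosted to 1.6× activity: 0.61 × 1.6 = 0.976.
The CYP3A4 pathway (18% of clearance) is boosted to 2.6× activity: 0.18 × 2.6 = 0.468.
Non-CYP routes (21%) are unchanged.
Relative clearance = 0.976 + 0.468 + 0.21 = 1.654.
Steady-state plasma level ∝ 1/CL: new value = 12.8 / 1.654 = 7.74 mg/L.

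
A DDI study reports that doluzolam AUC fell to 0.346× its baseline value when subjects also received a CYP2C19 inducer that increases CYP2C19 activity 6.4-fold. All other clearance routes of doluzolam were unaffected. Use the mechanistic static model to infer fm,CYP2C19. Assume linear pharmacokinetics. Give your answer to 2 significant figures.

CL'/CL = 1 / 0.346 = 2.89
6.4·fm + (1 − fm) = 2.89
fm = (2.89 − 1) / (6.4 − 1) = 0.35

0.35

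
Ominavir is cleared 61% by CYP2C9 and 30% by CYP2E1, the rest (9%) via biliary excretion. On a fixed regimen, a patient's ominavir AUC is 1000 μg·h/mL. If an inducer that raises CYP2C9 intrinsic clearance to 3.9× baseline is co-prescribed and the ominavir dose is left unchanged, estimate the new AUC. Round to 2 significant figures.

The CYP2C9 pathway (61% of clearance) rises to 3.9× activity: 0.61 × 3.9 = 2.379.
CYP2E1 (30%) and the residual 9% are unaffected.
CL_new/CL_old = 2.379 + 0.3 + 0.09 = 2.769.
With dosing unchanged, AUC scales as 1/CL: 1000 / 2.769 = 3.6 × 10² μg·h/mL.

3.6 × 10² μg·h/mL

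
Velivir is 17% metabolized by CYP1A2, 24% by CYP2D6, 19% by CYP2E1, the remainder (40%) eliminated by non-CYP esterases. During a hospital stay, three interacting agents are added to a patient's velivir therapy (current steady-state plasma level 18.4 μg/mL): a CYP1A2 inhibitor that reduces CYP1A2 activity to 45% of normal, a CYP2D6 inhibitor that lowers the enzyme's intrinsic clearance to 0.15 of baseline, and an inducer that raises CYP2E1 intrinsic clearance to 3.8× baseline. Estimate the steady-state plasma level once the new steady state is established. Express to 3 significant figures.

14.9 μg/mL

CYP1A2: 0.17 × 0.45 = 0.0765
CYP2D6: 0.24 × 0.15 = 0.036
CYP2E1: 0.19 × 3.8 = 0.722
Other: 0.4 (unchanged)
CL_new/CL_old = 0.0765 + 0.036 + 0.722 + 0.4 = 1.2345.
New steady-state plasma level = 18.4 / 1.2345 = 14.9 μg/mL (concentration scales inversely with clearance).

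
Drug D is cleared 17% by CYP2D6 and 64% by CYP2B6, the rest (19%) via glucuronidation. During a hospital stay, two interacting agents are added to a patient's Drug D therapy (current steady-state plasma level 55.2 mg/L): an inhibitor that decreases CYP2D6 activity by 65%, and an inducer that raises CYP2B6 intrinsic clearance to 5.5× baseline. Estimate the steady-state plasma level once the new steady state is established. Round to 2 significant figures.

The CYP2D6 pathway (17% of clearance) falls to 0.35× activity: 0.17 × 0.35 = 0.0595.
The CYP2B6 pathway (64% of clearance) is boosted to 5.5× activity: 0.64 × 5.5 = 3.52.
The remaining 19% of clearance is unaffected.
New clearance relative to baseline: 0.0595 + 3.52 + 0.19 = 3.7695.
Steady-state plasma level ∝ 1/CL: new value = 55.2 / 3.7695 = 15 mg/L.

15 mg/L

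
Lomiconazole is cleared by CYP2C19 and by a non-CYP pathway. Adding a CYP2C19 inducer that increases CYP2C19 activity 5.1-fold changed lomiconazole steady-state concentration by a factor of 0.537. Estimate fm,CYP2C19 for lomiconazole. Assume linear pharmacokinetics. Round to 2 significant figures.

CL'/CL = 1 / 0.537 = 1.862
5.1·fm + (1 − fm) = 1.862
fm = (1.862 − 1) / (5.1 − 1) = 0.21

0.21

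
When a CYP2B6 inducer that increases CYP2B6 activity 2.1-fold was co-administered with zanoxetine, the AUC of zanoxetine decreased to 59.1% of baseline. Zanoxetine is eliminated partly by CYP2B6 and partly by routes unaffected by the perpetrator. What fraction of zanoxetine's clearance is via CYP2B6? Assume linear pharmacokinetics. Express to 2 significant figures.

0.63

Let x = fm,CYP2B6. Because AUC ∝ 1/CL, relative clearance rose to 1/0.591 = 1.692.
Only the CYP2B6 route changed, so 1.692 = x·2.1 + (1 − x), giving x = 0.63.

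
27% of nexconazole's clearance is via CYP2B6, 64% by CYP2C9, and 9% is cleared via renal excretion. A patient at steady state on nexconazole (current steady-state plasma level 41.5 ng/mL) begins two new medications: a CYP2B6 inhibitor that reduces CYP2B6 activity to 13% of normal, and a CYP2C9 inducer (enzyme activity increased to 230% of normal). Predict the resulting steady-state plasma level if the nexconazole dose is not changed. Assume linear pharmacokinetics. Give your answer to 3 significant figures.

26.0 ng/mL

CYP2B6: 0.27 × 0.13 = 0.0351
CYP2C9: 0.64 × 2.3 = 1.472
Other: 0.09 (unchanged)
CL_new/CL_old = 0.0351 + 1.472 + 0.09 = 1.5971.
Dividing the baseline by the relative clearance: 41.5 / 1.5971 = 26.0 ng/mL.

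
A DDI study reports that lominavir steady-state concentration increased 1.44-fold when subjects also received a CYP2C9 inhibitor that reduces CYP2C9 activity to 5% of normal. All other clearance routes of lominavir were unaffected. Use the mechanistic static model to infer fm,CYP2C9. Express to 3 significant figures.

0.322

Let fm be the CYP2C9 fraction. New clearance relative to baseline = fm × 0.05 + (1 − fm).
Steady-state concentration ratio = 1 / (new CL fraction), so new CL fraction = 1 / 1.44 = 0.6944.
fm × 0.05 + 1 − fm = 0.6944  ⇒  fm × (0.05 − 1) = −0.3056  ⇒  fm = 0.322.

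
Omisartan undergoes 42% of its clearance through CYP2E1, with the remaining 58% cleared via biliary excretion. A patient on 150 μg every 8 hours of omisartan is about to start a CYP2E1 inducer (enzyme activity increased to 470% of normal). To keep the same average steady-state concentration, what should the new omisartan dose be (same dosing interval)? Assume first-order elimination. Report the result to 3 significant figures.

CYP2E1: 0.42 × 4.7 = 1.974
Other: 0.58 (unchanged)
Relative clearance = 1.974 + 0.58 = 2.554.
Css,avg = (dose rate)/CL, so holding Css fixed requires dose ∝ CL: 150 × 2.554 = 383 μg.

383 μg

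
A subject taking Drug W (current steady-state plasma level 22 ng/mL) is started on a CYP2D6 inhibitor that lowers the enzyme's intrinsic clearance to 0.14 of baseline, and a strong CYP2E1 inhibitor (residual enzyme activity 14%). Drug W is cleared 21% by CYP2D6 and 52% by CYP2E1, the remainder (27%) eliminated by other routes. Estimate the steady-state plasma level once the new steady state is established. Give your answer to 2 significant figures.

CYP2D6: 0.21 × 0.14 = 0.0294
CYP2E1: 0.52 × 0.14 = 0.0728
Other: 0.27 (unchanged)
CL_new/CL_old = 0.0294 + 0.0728 + 0.27 = 0.3722.
Dividing the baseline by the relative clearance: 22 / 0.3722 = 59 ng/mL.

59 ng/mL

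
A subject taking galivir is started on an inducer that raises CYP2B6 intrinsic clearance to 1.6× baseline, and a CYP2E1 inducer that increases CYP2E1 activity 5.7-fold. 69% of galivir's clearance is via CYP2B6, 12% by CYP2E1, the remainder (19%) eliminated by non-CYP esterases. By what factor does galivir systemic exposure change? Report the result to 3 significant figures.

0.506

CYP2B6: 0.69 × 1.6 = 1.104
CYP2E1: 0.12 × 5.7 = 0.684
Other: 0.19 (unchanged)
New clearance relative to baseline: 1.104 + 0.684 + 0.19 = 1.978.
Net systemic exposure ratio = 1 / 1.978 = 0.506.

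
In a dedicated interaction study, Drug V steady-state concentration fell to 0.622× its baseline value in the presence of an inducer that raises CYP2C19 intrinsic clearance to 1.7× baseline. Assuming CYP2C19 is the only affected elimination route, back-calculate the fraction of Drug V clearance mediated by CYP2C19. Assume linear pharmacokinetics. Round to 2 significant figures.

0.87

CL'/CL = 1 / 0.622 = 1.608
1.7·fm + (1 − fm) = 1.608
fm = (1.608 − 1) / (1.7 − 1) = 0.87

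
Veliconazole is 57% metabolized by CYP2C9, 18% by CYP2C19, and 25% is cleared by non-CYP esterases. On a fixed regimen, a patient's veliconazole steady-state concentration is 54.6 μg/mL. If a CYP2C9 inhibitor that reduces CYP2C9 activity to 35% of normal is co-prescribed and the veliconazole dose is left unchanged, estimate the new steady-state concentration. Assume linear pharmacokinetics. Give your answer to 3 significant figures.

CYP2C9: 0.57 × 0.35 = 0.1995
CYP2C19: 0.18 (unchanged)
Other: 0.25 (unchanged)
Relative clearance = 0.1995 + 0.18 + 0.25 = 0.6295.
New steady-state concentration = baseline ÷ relative clearance = 54.6 / 0.6295 = 86.7 μg/mL.

86.7 μg/mL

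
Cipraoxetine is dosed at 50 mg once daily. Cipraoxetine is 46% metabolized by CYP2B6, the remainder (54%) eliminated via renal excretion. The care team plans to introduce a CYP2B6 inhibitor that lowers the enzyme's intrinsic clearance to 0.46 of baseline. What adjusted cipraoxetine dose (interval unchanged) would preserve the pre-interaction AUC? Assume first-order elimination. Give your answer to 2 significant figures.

38 mg

CYP2B6: 0.46 × 0.46 = 0.2116
Other: 0.54 (unchanged)
CL_new/CL_old = 0.2116 + 0.54 = 0.7516.
Css,avg = (dose rate)/CL, so holding Css fixed requires dose ∝ CL: 50 × 0.7516 = 38 mg.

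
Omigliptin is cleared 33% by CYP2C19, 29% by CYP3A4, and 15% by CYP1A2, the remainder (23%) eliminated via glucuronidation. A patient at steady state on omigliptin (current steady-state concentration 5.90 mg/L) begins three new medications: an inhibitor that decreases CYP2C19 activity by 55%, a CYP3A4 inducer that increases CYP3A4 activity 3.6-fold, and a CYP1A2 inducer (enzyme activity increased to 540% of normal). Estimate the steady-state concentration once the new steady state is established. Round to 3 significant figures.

2.64 mg/L

The CYP2C19 pathway (33% of clearance) is reduced to 0.45× activity: 0.33 × 0.45 = 0.1485.
The CYP3A4 pathway (29% of clearance) increases to 3.6× activity: 0.29 × 3.6 = 1.044.
The CYP1A2 pathway (15% of clearance) rises to 5.4× activity: 0.15 × 5.4 = 0.81.
Non-CYP routes (23%) are unchanged.
CL_new/CL_old = 0.1485 + 1.044 + 0.81 + 0.23 = 2.2325.
New steady-state concentration = 5.90 / 2.2325 = 2.64 mg/L (concentration scales inversely with clearance).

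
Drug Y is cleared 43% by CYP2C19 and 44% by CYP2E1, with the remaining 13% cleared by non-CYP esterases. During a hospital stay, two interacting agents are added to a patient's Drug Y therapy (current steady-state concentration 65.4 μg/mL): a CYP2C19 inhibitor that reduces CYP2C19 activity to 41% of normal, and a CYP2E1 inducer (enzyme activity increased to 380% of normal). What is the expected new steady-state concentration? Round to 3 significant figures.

33.1 μg/mL

The CYP2C19 pathway (43% of clearance) drops to 0.41× activity: 0.43 × 0.41 = 0.1763.
The CYP2E1 pathway (44% of clearance) rises to 3.8× activity: 0.44 × 3.8 = 1.672.
Non-CYP routes (13%) are unchanged.
CL_new/CL_old = 0.1763 + 1.672 + 0.13 = 1.9783.
Steady-state concentration ∝ 1/CL: new value = 65.4 / 1.9783 = 33.1 μg/mL.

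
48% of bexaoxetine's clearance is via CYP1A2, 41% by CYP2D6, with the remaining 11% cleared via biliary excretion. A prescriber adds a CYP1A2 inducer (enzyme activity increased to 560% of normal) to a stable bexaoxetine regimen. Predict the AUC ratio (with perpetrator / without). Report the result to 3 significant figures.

0.312

The CYP1A2 pathway (48% of clearance) is boosted to 5.6× activity: 0.48 × 5.6 = 2.688.
CYP2D6 (41%) and the residual 11% are unaffected.
Relative clearance = 2.688 + 0.41 + 0.11 = 3.208.
AUC is inversely proportional to clearance, so the fold-change is 1 / 3.208 = 0.312.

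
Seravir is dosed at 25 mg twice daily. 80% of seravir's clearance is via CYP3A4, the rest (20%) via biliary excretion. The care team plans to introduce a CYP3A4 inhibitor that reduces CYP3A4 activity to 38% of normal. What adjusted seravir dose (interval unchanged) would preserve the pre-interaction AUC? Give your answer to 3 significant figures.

CYP3A4: 0.8 × 0.38 = 0.304
Other: 0.2 (unchanged)
CL_new/CL_old = 0.304 + 0.2 = 0.504.
To maintain the same steady-state level, dose must scale with clearance: new dose = 25 × 0.504 = 12.6 mg.

12.6 mg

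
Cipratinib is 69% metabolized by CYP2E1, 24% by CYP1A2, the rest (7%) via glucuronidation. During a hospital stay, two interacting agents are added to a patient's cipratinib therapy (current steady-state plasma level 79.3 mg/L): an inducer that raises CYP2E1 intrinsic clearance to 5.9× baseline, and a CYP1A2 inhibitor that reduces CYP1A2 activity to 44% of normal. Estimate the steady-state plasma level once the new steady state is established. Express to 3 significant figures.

The CYP2E1 pathway (69% of clearance) rises to 5.9× activity: 0.69 × 5.9 = 4.071.
The CYP1A2 pathway (24% of clearance) drops to 0.44× activity: 0.24 × 0.44 = 0.1056.
The remaining 7% of clearance is unaffected.
CL_new/CL_old = 4.071 + 0.1056 + 0.07 = 4.2466.
Steady-state plasma level ∝ 1/CL: new value = 79.3 / 4.2466 = 18.7 mg/L.

18.7 mg/L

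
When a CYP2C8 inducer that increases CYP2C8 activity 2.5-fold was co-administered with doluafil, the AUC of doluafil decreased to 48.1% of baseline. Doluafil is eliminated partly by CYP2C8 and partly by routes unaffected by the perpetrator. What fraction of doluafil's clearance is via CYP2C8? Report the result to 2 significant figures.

0.72

CL'/CL = 1 / 0.481 = 2.079
2.5·fm + (1 − fm) = 2.079
fm = (2.079 − 1) / (2.5 − 1) = 0.72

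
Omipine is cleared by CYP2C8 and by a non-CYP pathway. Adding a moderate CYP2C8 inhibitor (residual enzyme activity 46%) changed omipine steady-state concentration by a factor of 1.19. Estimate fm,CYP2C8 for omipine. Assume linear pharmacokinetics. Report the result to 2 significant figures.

Call the CYP2C8 fraction fm. After the interaction, CL_new/CL_old = fm × 0.46 + (1 − fm).
Steady-state concentration ratio = 1 / (new CL fraction), so new CL fraction = 1 / 1.19 = 0.8403.
fm × 0.46 + 1 − fm = 0.8403  ⇒  fm × (0.46 − 1) = −0.1597  ⇒  fm = 0.30.

0.30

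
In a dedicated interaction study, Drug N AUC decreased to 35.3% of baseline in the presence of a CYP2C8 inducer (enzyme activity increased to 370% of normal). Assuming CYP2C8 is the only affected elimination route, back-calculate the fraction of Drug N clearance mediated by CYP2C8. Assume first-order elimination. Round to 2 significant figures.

Let fm be the CYP2C8 fraction. New clearance relative to baseline = fm × 3.7 + (1 − fm).
AUC ratio = 1 / (new CL fraction), so new CL fraction = 1 / 0.353 = 2.833.
fm × 3.7 + 1 − fm = 2.833  ⇒  fm × (3.7 − 1) = 1.833  ⇒  fm = 0.68.

0.68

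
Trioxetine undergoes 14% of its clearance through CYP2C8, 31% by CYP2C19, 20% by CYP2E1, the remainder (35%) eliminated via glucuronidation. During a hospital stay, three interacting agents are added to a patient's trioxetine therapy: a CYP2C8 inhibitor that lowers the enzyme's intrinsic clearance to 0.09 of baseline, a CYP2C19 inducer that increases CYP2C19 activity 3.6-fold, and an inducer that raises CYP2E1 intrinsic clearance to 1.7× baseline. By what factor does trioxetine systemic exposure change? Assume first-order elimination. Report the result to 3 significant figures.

CYP2C8: 0.14 × 0.09 = 0.0126
CYP2C19: 0.31 × 3.6 = 1.116
CYP2E1: 0.2 × 1.7 = 0.34
Other: 0.35 (unchanged)
CL_new/CL_old = 0.0126 + 1.116 + 0.34 + 0.35 = 1.8186.
Systemic exposure ∝ 1/CL: fold-change = 1 / 1.8186 = 0.550.

0.550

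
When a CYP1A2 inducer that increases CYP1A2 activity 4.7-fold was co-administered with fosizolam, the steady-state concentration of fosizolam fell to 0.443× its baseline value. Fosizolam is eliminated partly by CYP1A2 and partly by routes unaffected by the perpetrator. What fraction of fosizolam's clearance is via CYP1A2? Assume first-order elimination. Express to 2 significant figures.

Call the CYP1A2 fraction fm. After the interaction, CL_new/CL_old = fm × 4.7 + (1 − fm).
Steady-state concentration ratio = 1 / (new CL fraction), so new CL fraction = 1 / 0.443 = 2.257.
fm × 4.7 + 1 − fm = 2.257  ⇒  fm × (4.7 − 1) = 1.257  ⇒  fm = 0.34.

0.34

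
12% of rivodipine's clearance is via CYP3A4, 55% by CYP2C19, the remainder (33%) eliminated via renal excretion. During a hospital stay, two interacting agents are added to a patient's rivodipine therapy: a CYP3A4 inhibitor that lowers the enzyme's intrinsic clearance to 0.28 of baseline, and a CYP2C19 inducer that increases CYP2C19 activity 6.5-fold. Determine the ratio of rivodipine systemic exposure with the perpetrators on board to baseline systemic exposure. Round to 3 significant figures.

0.254

The CYP3A4 pathway (12% of clearance) falls to 0.28× activity: 0.12 × 0.28 = 0.0336.
The CYP2C19 pathway (55% of clearance) rises to 6.5× activity: 0.55 × 6.5 = 3.575.
The remaining 33% of clearance is unaffected.
Relative clearance = 0.0336 + 3.575 + 0.33 = 3.9386.
Net systemic exposure ratio = 1 / 3.9386 = 0.254.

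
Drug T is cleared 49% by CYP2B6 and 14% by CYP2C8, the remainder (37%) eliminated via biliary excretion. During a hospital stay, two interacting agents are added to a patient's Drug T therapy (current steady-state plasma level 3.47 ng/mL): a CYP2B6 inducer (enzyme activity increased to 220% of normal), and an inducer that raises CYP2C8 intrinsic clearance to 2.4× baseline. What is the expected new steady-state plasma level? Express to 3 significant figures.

1.95 ng/mL

CYP2B6: 0.49 × 2.2 = 1.078
CYP2C8: 0.14 × 2.4 = 0.336
Other: 0.37 (unchanged)
New clearance relative to baseline: 1.078 + 0.336 + 0.37 = 1.784.
New steady-state plasma level = 3.47 / 1.784 = 1.95 ng/mL (concentration scales inversely with clearance).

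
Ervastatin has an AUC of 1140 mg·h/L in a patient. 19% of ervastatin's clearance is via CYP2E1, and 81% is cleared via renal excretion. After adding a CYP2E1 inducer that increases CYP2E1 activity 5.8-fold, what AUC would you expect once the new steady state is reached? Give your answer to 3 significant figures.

The CYP2E1 pathway (19% of clearance) rises to 5.8× activity: 0.19 × 5.8 = 1.102.
The remaining 81% of clearance is unaffected.
CL_new/CL_old = 1.102 + 0.81 = 1.912.
With dosing unchanged, AUC scales as 1/CL: 1140 / 1.912 = 596 mg·h/L.

596 mg·h/L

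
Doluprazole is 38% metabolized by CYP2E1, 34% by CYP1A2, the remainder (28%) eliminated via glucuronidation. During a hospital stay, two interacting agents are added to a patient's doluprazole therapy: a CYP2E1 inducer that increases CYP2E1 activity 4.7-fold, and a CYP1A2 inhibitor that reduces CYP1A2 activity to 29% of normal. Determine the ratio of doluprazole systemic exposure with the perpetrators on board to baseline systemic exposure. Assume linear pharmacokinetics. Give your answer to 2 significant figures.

0.46

CYP2E1: 0.38 × 4.7 = 1.786
CYP1A2: 0.34 × 0.29 = 0.0986
Other: 0.28 (unchanged)
New clearance relative to baseline: 1.786 + 0.0986 + 0.28 = 2.1646.
Because systemic exposure varies inversely with clearance, the combined effect is 1 / 2.1646 = 0.46.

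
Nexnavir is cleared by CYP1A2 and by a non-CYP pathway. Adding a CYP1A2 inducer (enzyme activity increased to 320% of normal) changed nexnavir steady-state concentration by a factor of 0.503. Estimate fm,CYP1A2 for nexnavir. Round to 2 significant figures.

0.45

Call the CYP1A2 fraction fm. After the interaction, CL_new/CL_old = fm × 3.2 + (1 − fm).
Steady-state concentration ratio = 1 / (new CL fraction), so new CL fraction = 1 / 0.503 = 1.988.
fm × 3.2 + 1 − fm = 1.988  ⇒  fm × (3.2 − 1) = 0.9881  ⇒  fm = 0.45.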